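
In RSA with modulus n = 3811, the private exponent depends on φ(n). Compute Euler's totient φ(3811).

3672

Factor: 3811 = 37 · 103.
φ(3811) = (37−1) · (103−1) = 36 · 102 = 3672.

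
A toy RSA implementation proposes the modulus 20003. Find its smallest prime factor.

83

20003 is odd.
Digit sum 5, not divisible by 3.
Ends in 3: not divisible by 5.
7: 20003 = 7·2857 + 4
11: 20003 = 11·1818 + 5
13: 20003 = 13·1538 + 9
17: 20003 = 17·1176 + 11
19: 20003 = 19·1052 + 15
23: 20003 = 23·869 + 16
29: 20003 = 29·689 + 22
31: 20003 = 31·645 + 8
37: 20003 = 37·540 + 23
41: 20003 = 41·487 + 36
43: 20003 = 43·465 + 8
47: 20003 = 47·425 + 28
53: 20003 = 53·377 + 22
59: 20003 = 59·339 + 2
61: 20003 = 61·327 + 56
67: 20003 = 67·298 + 37
71: 20003 = 71·281 + 52
73: 20003 = 73·274 + 1
79: 20003 = 79·253 + 16
83: 20003 = 83·241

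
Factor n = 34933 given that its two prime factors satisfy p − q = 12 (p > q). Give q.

181

Since p = q + 12, we have 34933 = q(q + 12), so q² + 12q − 34933 = 0.
Discriminant: 12² + 4·34933 = 144 + 139732 = 139876; √139876 = 374.
q = (−12 + 374)/2 = 181, and p = q + 12 = 193.
Check: 181 · 193 = 34933.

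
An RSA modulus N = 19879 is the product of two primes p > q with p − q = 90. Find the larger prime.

Since p = q + 90, we have 19879 = q(q + 90), so q² + 90q − 19879 = 0.
Discriminant: 90² + 4·19879 = 8100 + 79516 = 87616; √87616 = 296.
q = (−90 + 296)/2 = 103, and p = q + 90 = 193.
Check: 103 · 193 = 19879.

193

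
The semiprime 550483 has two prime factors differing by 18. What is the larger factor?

751

Since p = q + 18, we have 550483 = q(q + 18), so q² + 18q − 550483 = 0.
Discriminant: 18² + 4·550483 = 324 + 2201932 = 2202256; √2202256 = 1484.
q = (−18 + 1484)/2 = 733, and p = q + 18 = 751.
Check: 733 · 751 = 550483.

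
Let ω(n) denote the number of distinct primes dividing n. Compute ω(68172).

68172 = 2^2 · 17043
17043 = 3 · 5681
5681 = 13 · 437
437 = 19 · 23
68172 = 2^2 · 3 · 13 · 19 · 23, which has 5 distinct prime factors.

5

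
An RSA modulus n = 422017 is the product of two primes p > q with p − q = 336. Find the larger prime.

Since p = q + 336, we have 422017 = q(q + 336), so q² + 336q − 422017 = 0.
Discriminant: 336² + 4·422017 = 112896 + 1688068 = 1800964; √1800964 = 1342.
q = (−336 + 1342)/2 = 503, and p = q + 336 = 839.
Check: 503 · 839 = 422017.

839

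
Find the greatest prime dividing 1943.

67

1943 = 29 · 67
67 is prime.
So 1943 = 29 · 67; the largest prime factor is 67.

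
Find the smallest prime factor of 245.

5

245 is odd.
Digit sum 11, not divisible by 3.
Ends in 5: divisible by 5.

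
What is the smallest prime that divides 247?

13

247 is odd.
Digit sum 13, not divisible by 3.
Ends in 7: not divisible by 5.
7: 247 = 7·35 + 2
11: 247 = 11·22 + 5
13: 247 = 13·19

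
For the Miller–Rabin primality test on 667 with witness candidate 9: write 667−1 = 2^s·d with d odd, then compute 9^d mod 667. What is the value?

667 − 1 = 666 = 2^1 · 333, so d = 333.
9^1 ≡ 9 (mod 667)
9^2 ≡ 9^2 = 81 ≡ 81 (mod 667)
9^4 ≡ 81^2 = 6561 ≡ 558 (mod 667)
9^8 ≡ 558^2 = 311364 ≡ 542 (mod 667)
9^16 ≡ 542^2 = 293764 ≡ 284 (mod 667)
9^32 ≡ 284^2 = 80656 ≡ 616 (mod 667)
9^64 ≡ 616^2 = 379456 ≡ 600 (mod 667)
9^128 ≡ 600^2 = 360000 ≡ 487 (mod 667)
9^256 ≡ 487^2 = 237169 ≡ 384 (mod 667)
333 = 256 + 64 + 8 + 4 + 1 in binary powers of 2.
So 9^333 ≡ 384 · 600 · 542 · 558 · 9 ≡ 660 (mod 667).
Squaring chain: 660; never reaches −1, so base 9 is a Miller–Rabin witness that 667 is composite.

660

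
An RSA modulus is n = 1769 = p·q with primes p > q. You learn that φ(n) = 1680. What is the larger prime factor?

φ(n) = (p−1)(q−1) = n − (p+q) + 1, so p + q = 1769 − 1680 + 1 = 90.
p and q are the roots of t² − 90t + 1769 = 0.
Discriminant: 90² − 4·1769 = 8100 − 7076 = 1024; √1024 = 32.
q = (90 − 32)/2 = 29, p = (90 + 32)/2 = 61.
Check: 29 · 61 = 1769.

61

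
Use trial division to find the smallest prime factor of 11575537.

73

11575537 is odd.
Digit sum 34, not divisible by 3.
Ends in 7: not divisible by 5.
7: 11575537 = 7·1653648 + 1
11: 11575537 = 11·1052321 + 6
13: 11575537 = 13·890425 + 12
17: 11575537 = 17·680913 + 16
19: 11575537 = 19·609238 + 15
23: 11575537 = 23·503284 + 5
29: 11575537 = 29·399156 + 13
31: 11575537 = 31·373404 + 13
37: 11575537 = 37·312852 + 13
41: 11575537 = 41·282330 + 7
43: 11575537 = 43·269198 + 23
47: 11575537 = 47·246288 + 1
53: 11575537 = 53·218406 + 19
59: 11575537 = 59·196195 + 32
61: 11575537 = 61·189762 + 55
67: 11575537 = 67·172769 + 14
71: 11575537 = 71·163035 + 52
73: 11575537 = 73·158569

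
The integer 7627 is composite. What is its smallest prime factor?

29

7627 is odd.
Digit sum 22, not divisible by 3.
Ends in 7: not divisible by 5.
7: 7627 = 7·1089 + 4
11: 7627 = 11·693 + 4
13: 7627 = 13·586 + 9
17: 7627 = 17·448 + 11
19: 7627 = 19·401 + 8
23: 7627 = 23·331 + 14
29: 7627 = 29·263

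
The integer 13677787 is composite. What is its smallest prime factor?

89

13677787 is odd.
Digit sum 46, not divisible by 3.
Ends in 7: not divisible by 5.
7: 13677787 = 7·1953969 + 4
11: 13677787 = 11·1243435 + 2
13: 13677787 = 13·1052137 + 6
17: 13677787 = 17·804575 + 12
19: 13677787 = 19·719883 + 10
23: 13677787 = 23·594686 + 9
29: 13677787 = 29·471647 + 24
31: 13677787 = 31·441218 + 29
37: 13677787 = 37·369669 + 34
41: 13677787 = 41·333604 + 23
43: 13677787 = 43·318088 + 3
47: 13677787 = 47·291016 + 35
53: 13677787 = 53·258071 + 24
59: 13677787 = 59·231826 + 53
61: 13677787 = 61·224226 + 1
67: 13677787 = 67·204146 + 5
71: 13677787 = 71·192644 + 63
73: 13677787 = 73·187366 + 69
79: 13677787 = 79·173136 + 43
83: 13677787 = 83·164792 + 51
89: 13677787 = 89·153683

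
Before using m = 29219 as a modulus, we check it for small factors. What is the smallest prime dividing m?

29219 is odd.
Digit sum 23, not divisible by 3.
Ends in 9: not divisible by 5.
7: 29219 = 7·4174 + 1
11: 29219 = 11·2656 + 3
13: 29219 = 13·2247 + 8
17: 29219 = 17·1718 + 13
19: 29219 = 19·1537 + 16
23: 29219 = 23·1270 + 9
29: 29219 = 29·1007 + 16
31: 29219 = 31·942 + 17
37: 29219 = 37·789 + 26
41: 29219 = 41·712 + 27
43: 29219 = 43·679 + 22
47: 29219 = 47·621 + 32
53: 29219 = 53·551 + 16
59: 29219 = 59·495 + 14
61: 29219 = 61·479

61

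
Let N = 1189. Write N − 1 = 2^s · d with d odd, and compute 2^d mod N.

282

1189 − 1 = 1188 = 2^2 · 297, so d = 297.
2^1 ≡ 2 (mod 1189)
2^2 ≡ 2^2 = 4 ≡ 4 (mod 1189)
2^4 ≡ 4^2 = 16 ≡ 16 (mod 1189)
2^8 ≡ 16^2 = 256 ≡ 256 (mod 1189)
2^16 ≡ 256^2 = 65536 ≡ 141 (mod 1189)
2^32 ≡ 141^2 = 19881 ≡ 857 (mod 1189)
2^64 ≡ 857^2 = 734449 ≡ 836 (mod 1189)
2^128 ≡ 836^2 = 698896 ≡ 953 (mod 1189)
2^256 ≡ 953^2 = 908209 ≡ 1002 (mod 1189)
297 = 256 + 32 + 8 + 1 in binary powers of 2.
So 2^297 ≡ 1002 · 857 · 256 · 2 ≡ 282 (mod 1189).
Squaring chain: 282 → 1050; never reaches −1, so base 2 is a Miller–Rabin witness that 1189 is composite.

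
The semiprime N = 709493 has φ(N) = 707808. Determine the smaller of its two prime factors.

809

φ(n) = (p−1)(q−1) = n − (p+q) + 1, so p + q = 709493 − 707808 + 1 = 1686.
p and q are the roots of t² − 1686t + 709493 = 0.
Discriminant: 1686² − 4·709493 = 2842596 − 2837972 = 4624; √4624 = 68.
q = (1686 − 68)/2 = 809, p = (1686 + 68)/2 = 877.
Check: 809 · 877 = 709493.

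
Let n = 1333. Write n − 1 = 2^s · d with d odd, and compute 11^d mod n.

1333 − 1 = 1332 = 2^2 · 333, so d = 333.
11^1 ≡ 11 (mod 1333)
11^2 ≡ 11^2 = 121 ≡ 121 (mod 1333)
11^4 ≡ 121^2 = 14641 ≡ 1311 (mod 1333)
11^8 ≡ 1311^2 = 1718721 ≡ 484 (mod 1333)
11^16 ≡ 484^2 = 234256 ≡ 981 (mod 1333)
11^32 ≡ 981^2 = 962361 ≡ 1268 (mod 1333)
11^64 ≡ 1268^2 = 1607824 ≡ 226 (mod 1333)
11^128 ≡ 226^2 = 51076 ≡ 422 (mod 1333)
11^256 ≡ 422^2 = 178084 ≡ 795 (mod 1333)
333 = 256 + 64 + 8 + 4 + 1 in binary powers of 2.
So 11^333 ≡ 795 · 226 · 484 · 1311 · 11 ≡ 494 (mod 1333).
Squaring chain: 494 → 97; never reaches −1, so base 11 is a Miller–Rabin witness that 1333 is composite.

494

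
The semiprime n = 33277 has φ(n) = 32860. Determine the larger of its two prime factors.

φ(n) = (p−1)(q−1) = n − (p+q) + 1, so p + q = 33277 − 32860 + 1 = 418.
p and q are the roots of t² − 418t + 33277 = 0.
Discriminant: 418² − 4·33277 = 174724 − 133108 = 41616; √41616 = 204.
q = (418 − 204)/2 = 107, p = (418 + 204)/2 = 311.
Check: 107 · 311 = 33277.

311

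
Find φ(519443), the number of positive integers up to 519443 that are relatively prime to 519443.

Factor: 519443 = 37 · 101 · 139.
φ(519443) = (37−1) · (101−1) · (139−1) = 36 · 100 · 138 = 496800.

496800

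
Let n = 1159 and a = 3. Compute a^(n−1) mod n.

1071

3^1 ≡ 3 (mod 1159)
3^2 ≡ 3^2 = 9 ≡ 9 (mod 1159)
3^4 ≡ 9^2 = 81 ≡ 81 (mod 1159)
3^8 ≡ 81^2 = 6561 ≡ 766 (mod 1159)
3^16 ≡ 766^2 = 586756 ≡ 302 (mod 1159)
3^32 ≡ 302^2 = 91204 ≡ 802 (mod 1159)
3^64 ≡ 802^2 = 643204 ≡ 1118 (mod 1159)
3^128 ≡ 1118^2 = 1249924 ≡ 522 (mod 1159)
3^256 ≡ 522^2 = 272484 ≡ 119 (mod 1159)
3^512 ≡ 119^2 = 14161 ≡ 253 (mod 1159)
3^1024 ≡ 253^2 = 64009 ≡ 264 (mod 1159)
1158 = 1024 + 128 + 4 + 2 in binary powers of 2.
So 3^1158 ≡ 264 · 522 · 81 · 9 ≡ 1071 (mod 1159).
Since 1071 ≠ 1, base 3 is a Fermat witness: 1159 is composite.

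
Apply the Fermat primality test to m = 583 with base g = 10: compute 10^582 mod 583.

10^1 ≡ 10 (mod 583)
10^2 ≡ 10^2 = 100 ≡ 100 (mod 583)
10^4 ≡ 100^2 = 10000 ≡ 89 (mod 583)
10^8 ≡ 89^2 = 7921 ≡ 342 (mod 583)
10^16 ≡ 342^2 = 116964 ≡ 364 (mod 583)
10^32 ≡ 364^2 = 132496 ≡ 155 (mod 583)
10^64 ≡ 155^2 = 24025 ≡ 122 (mod 583)
10^128 ≡ 122^2 = 14884 ≡ 309 (mod 583)
10^256 ≡ 309^2 = 95481 ≡ 452 (mod 583)
10^512 ≡ 452^2 = 204304 ≡ 254 (mod 583)
582 = 512 + 64 + 4 + 2 in binary powers of 2.
So 10^582 ≡ 254 · 122 · 89 · 100 ≡ 386 (mod 583).
Since 386 ≠ 1, base 10 is a Fermat witness: 583 is composite.

386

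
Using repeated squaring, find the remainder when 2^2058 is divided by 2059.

2^1 ≡ 2 (mod 2059)
2^2 ≡ 2^2 = 4 ≡ 4 (mod 2059)
2^4 ≡ 4^2 = 16 ≡ 16 (mod 2059)
2^8 ≡ 16^2 = 256 ≡ 256 (mod 2059)
2^16 ≡ 256^2 = 65536 ≡ 1707 (mod 2059)
2^32 ≡ 1707^2 = 2913849 ≡ 364 (mod 2059)
2^64 ≡ 364^2 = 132496 ≡ 720 (mod 2059)
2^128 ≡ 720^2 = 518400 ≡ 1591 (mod 2059)
2^256 ≡ 1591^2 = 2531281 ≡ 770 (mod 2059)
2^512 ≡ 770^2 = 592900 ≡ 1967 (mod 2059)
2^1024 ≡ 1967^2 = 3869089 ≡ 228 (mod 2059)
2^2048 ≡ 228^2 = 51984 ≡ 509 (mod 2059)
2058 = 2048 + 8 + 2 in binary powers of 2.
So 2^2058 ≡ 509 · 256 · 4 ≡ 289 (mod 2059).
Since 289 ≠ 1, base 2 is a Fermat witness: 2059 is composite.

289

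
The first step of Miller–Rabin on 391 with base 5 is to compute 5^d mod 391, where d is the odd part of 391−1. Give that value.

391 − 1 = 390 = 2^1 · 195, so d = 195.
5^1 ≡ 5 (mod 391)
5^2 ≡ 5^2 = 25 ≡ 25 (mod 391)
5^4 ≡ 25^2 = 625 ≡ 234 (mod 391)
5^8 ≡ 234^2 = 54756 ≡ 16 (mod 391)
5^16 ≡ 16^2 = 256 ≡ 256 (mod 391)
5^32 ≡ 256^2 = 65536 ≡ 239 (mod 391)
5^64 ≡ 239^2 = 57121 ≡ 35 (mod 391)
5^128 ≡ 35^2 = 1225 ≡ 52 (mod 391)
195 = 128 + 64 + 2 + 1 in binary powers of 2.
So 5^195 ≡ 52 · 35 · 25 · 5 ≡ 329 (mod 391).
Squaring chain: 329; never reaches −1, so base 5 is a Miller–Rabin witness that 391 is composite.

329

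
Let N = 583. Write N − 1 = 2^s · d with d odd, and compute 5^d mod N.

583 − 1 = 582 = 2^1 · 291, so d = 291.
5^1 ≡ 5 (mod 583)
5^2 ≡ 5^2 = 25 ≡ 25 (mod 583)
5^4 ≡ 25^2 = 625 ≡ 42 (mod 583)
5^8 ≡ 42^2 = 1764 ≡ 15 (mod 583)
5^16 ≡ 15^2 = 225 ≡ 225 (mod 583)
5^32 ≡ 225^2 = 50625 ≡ 487 (mod 583)
5^64 ≡ 487^2 = 237169 ≡ 471 (mod 583)
5^128 ≡ 471^2 = 221841 ≡ 301 (mod 583)
5^256 ≡ 301^2 = 90601 ≡ 236 (mod 583)
291 = 256 + 32 + 2 + 1 in binary powers of 2.
So 5^291 ≡ 236 · 487 · 25 · 5 ≡ 214 (mod 583).
Squaring chain: 214; never reaches −1, so base 5 is a Miller–Rabin witness that 583 is composite.

214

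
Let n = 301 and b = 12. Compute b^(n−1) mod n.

12^1 ≡ 12 (mod 301)
12^2 ≡ 12^2 = 144 ≡ 144 (mod 301)
12^4 ≡ 144^2 = 20736 ≡ 268 (mod 301)
12^8 ≡ 268^2 = 71824 ≡ 186 (mod 301)
12^16 ≡ 186^2 = 34596 ≡ 282 (mod 301)
12^32 ≡ 282^2 = 79524 ≡ 60 (mod 301)
12^64 ≡ 60^2 = 3600 ≡ 289 (mod 301)
12^128 ≡ 289^2 = 83521 ≡ 144 (mod 301)
12^256 ≡ 144^2 = 20736 ≡ 268 (mod 301)
300 = 256 + 32 + 8 + 4 in binary powers of 2.
So 12^300 ≡ 268 · 60 · 186 · 268 ≡ 64 (mod 301).
Since 64 ≠ 1, base 12 is a Fermat witness: 301 is composite.

64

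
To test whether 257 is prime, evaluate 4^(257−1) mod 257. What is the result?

1

4^1 ≡ 4 (mod 257)
4^2 ≡ 4^2 = 16 ≡ 16 (mod 257)
4^4 ≡ 16^2 = 256 ≡ 256 (mod 257)
4^8 ≡ 256^2 = 65536 ≡ 1 (mod 257)
4^16 ≡ 1^2 = 1 ≡ 1 (mod 257)
4^32 ≡ 1^2 = 1 ≡ 1 (mod 257)
4^64 ≡ 1^2 = 1 ≡ 1 (mod 257)
4^128 ≡ 1^2 = 1 ≡ 1 (mod 257)
4^256 ≡ 1^2 = 1 ≡ 1 (mod 257)
256 = 256 in binary powers of 2.
So 4^256 ≡ 1 ≡ 1 (mod 257).
Since the result is 1, base 4 gives no evidence that 257 is composite.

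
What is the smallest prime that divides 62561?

73

62561 is odd.
Digit sum 20, not divisible by 3.
Ends in 1: not divisible by 5.
7: 62561 = 7·8937 + 2
11: 62561 = 11·5687 + 4
13: 62561 = 13·4812 + 5
17: 62561 = 17·3680 + 1
19: 62561 = 19·3292 + 13
23: 62561 = 23·2720 + 1
29: 62561 = 29·2157 + 8
31: 62561 = 31·2018 + 3
37: 62561 = 37·1690 + 31
41: 62561 = 41·1525 + 36
43: 62561 = 43·1454 + 39
47: 62561 = 47·1331 + 4
53: 62561 = 53·1180 + 21
59: 62561 = 59·1060 + 21
61: 62561 = 61·1025 + 36
67: 62561 = 67·933 + 50
71: 62561 = 71·881 + 10
73: 62561 = 73·857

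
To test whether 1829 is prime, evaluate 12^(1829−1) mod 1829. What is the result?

1192

12^1 ≡ 12 (mod 1829)
12^2 ≡ 12^2 = 144 ≡ 144 (mod 1829)
12^4 ≡ 144^2 = 20736 ≡ 617 (mod 1829)
12^8 ≡ 617^2 = 380689 ≡ 257 (mod 1829)
12^16 ≡ 257^2 = 66049 ≡ 205 (mod 1829)
12^32 ≡ 205^2 = 42025 ≡ 1787 (mod 1829)
12^64 ≡ 1787^2 = 3193369 ≡ 1764 (mod 1829)
12^128 ≡ 1764^2 = 3111696 ≡ 567 (mod 1829)
12^256 ≡ 567^2 = 321489 ≡ 1414 (mod 1829)
12^512 ≡ 1414^2 = 1999396 ≡ 299 (mod 1829)
12^1024 ≡ 299^2 = 89401 ≡ 1609 (mod 1829)
1828 = 1024 + 512 + 256 + 32 + 4 in binary powers of 2.
So 12^1828 ≡ 1609 · 299 · 1414 · 1787 · 617 ≡ 1192 (mod 1829).
Since 1192 ≠ 1, base 12 is a Fermat witness: 1829 is composite.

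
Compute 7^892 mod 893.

7^1 ≡ 7 (mod 893)
7^2 ≡ 7^2 = 49 ≡ 49 (mod 893)
7^4 ≡ 49^2 = 2401 ≡ 615 (mod 893)
7^8 ≡ 615^2 = 378225 ≡ 486 (mod 893)
7^16 ≡ 486^2 = 236196 ≡ 444 (mod 893)
7^32 ≡ 444^2 = 197136 ≡ 676 (mod 893)
7^64 ≡ 676^2 = 456976 ≡ 653 (mod 893)
7^128 ≡ 653^2 = 426409 ≡ 448 (mod 893)
7^256 ≡ 448^2 = 200704 ≡ 672 (mod 893)
7^512 ≡ 672^2 = 451584 ≡ 619 (mod 893)
892 = 512 + 256 + 64 + 32 + 16 + 8 + 4 in binary powers of 2.
So 7^892 ≡ 619 · 672 · 653 · 676 · 444 · 486 · 615 ≡ 653 (mod 893).
Since 653 ≠ 1, base 7 is a Fermat witness: 893 is composite.

653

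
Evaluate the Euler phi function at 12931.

Factor: 12931 = 67 · 193.
φ(12931) = (67−1) · (193−1) = 66 · 192 = 12672.

12672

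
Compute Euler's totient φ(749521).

Factor: 749521 = 41 · 101 · 181.
φ(749521) = (41−1) · (101−1) · (181−1) = 40 · 100 · 180 = 720000.

720000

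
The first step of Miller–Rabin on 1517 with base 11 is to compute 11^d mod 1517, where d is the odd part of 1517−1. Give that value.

1010

1517 − 1 = 1516 = 2^2 · 379, so d = 379.
11^1 ≡ 11 (mod 1517)
11^2 ≡ 11^2 = 121 ≡ 121 (mod 1517)
11^4 ≡ 121^2 = 14641 ≡ 988 (mod 1517)
11^8 ≡ 988^2 = 976144 ≡ 713 (mod 1517)
11^16 ≡ 713^2 = 508369 ≡ 174 (mod 1517)
11^32 ≡ 174^2 = 30276 ≡ 1453 (mod 1517)
11^64 ≡ 1453^2 = 2111209 ≡ 1062 (mod 1517)
11^128 ≡ 1062^2 = 1127844 ≡ 713 (mod 1517)
11^256 ≡ 713^2 = 508369 ≡ 174 (mod 1517)
379 = 256 + 64 + 32 + 16 + 8 + 2 + 1 in binary powers of 2.
So 11^379 ≡ 174 · 1062 · 1453 · 174 · 713 · 121 · 11 ≡ 1010 (mod 1517).
Squaring chain: 1010 → 676; never reaches −1, so base 11 is a Miller–Rabin witness that 1517 is composite.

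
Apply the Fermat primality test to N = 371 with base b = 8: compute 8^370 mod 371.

218

8^1 ≡ 8 (mod 371)
8^2 ≡ 8^2 = 64 ≡ 64 (mod 371)
8^4 ≡ 64^2 = 4096 ≡ 15 (mod 371)
8^8 ≡ 15^2 = 225 ≡ 225 (mod 371)
8^16 ≡ 225^2 = 50625 ≡ 169 (mod 371)
8^32 ≡ 169^2 = 28561 ≡ 365 (mod 371)
8^64 ≡ 365^2 = 133225 ≡ 36 (mod 371)
8^128 ≡ 36^2 = 1296 ≡ 183 (mod 371)
8^256 ≡ 183^2 = 33489 ≡ 99 (mod 371)
370 = 256 + 64 + 32 + 16 + 2 in binary powers of 2.
So 8^370 ≡ 99 · 36 · 365 · 169 · 64 ≡ 218 (mod 371).
Since 218 ≠ 1, base 8 is a Fermat witness: 371 is composite.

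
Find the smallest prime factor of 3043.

17

3043 is odd.
Digit sum 10, not divisible by 3.
Ends in 3: not divisible by 5.
7: 3043 = 7·434 + 5
11: 3043 = 11·276 + 7
13: 3043 = 13·234 + 1
17: 3043 = 17·179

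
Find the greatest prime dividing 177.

59

177 = 3 · 59
59 is prime.
So 177 = 3 · 59; the largest prime factor is 59.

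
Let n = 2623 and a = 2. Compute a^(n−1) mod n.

2553

2^1 ≡ 2 (mod 2623)
2^2 ≡ 2^2 = 4 ≡ 4 (mod 2623)
2^4 ≡ 4^2 = 16 ≡ 16 (mod 2623)
2^8 ≡ 16^2 = 256 ≡ 256 (mod 2623)
2^16 ≡ 256^2 = 65536 ≡ 2584 (mod 2623)
2^32 ≡ 2584^2 = 6677056 ≡ 1521 (mod 2623)
2^64 ≡ 1521^2 = 2313441 ≡ 2578 (mod 2623)
2^128 ≡ 2578^2 = 6646084 ≡ 2025 (mod 2623)
2^256 ≡ 2025^2 = 4100625 ≡ 876 (mod 2623)
2^512 ≡ 876^2 = 767376 ≡ 1460 (mod 2623)
2^1024 ≡ 1460^2 = 2131600 ≡ 1724 (mod 2623)
2^2048 ≡ 1724^2 = 2972176 ≡ 317 (mod 2623)
2622 = 2048 + 512 + 32 + 16 + 8 + 4 + 2 in binary powers of 2.
So 2^2622 ≡ 317 · 1460 · 1521 · 2584 · 256 · 16 · 4 ≡ 2553 (mod 2623).
Since 2553 ≠ 1, base 2 is a Fermat witness: 2623 is composite.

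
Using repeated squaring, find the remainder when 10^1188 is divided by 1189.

426

10^1 ≡ 10 (mod 1189)
10^2 ≡ 10^2 = 100 ≡ 100 (mod 1189)
10^4 ≡ 100^2 = 10000 ≡ 488 (mod 1189)
10^8 ≡ 488^2 = 238144 ≡ 344 (mod 1189)
10^16 ≡ 344^2 = 118336 ≡ 625 (mod 1189)
10^32 ≡ 625^2 = 390625 ≡ 633 (mod 1189)
10^64 ≡ 633^2 = 400689 ≡ 1185 (mod 1189)
10^128 ≡ 1185^2 = 1404225 ≡ 16 (mod 1189)
10^256 ≡ 16^2 = 256 ≡ 256 (mod 1189)
10^512 ≡ 256^2 = 65536 ≡ 141 (mod 1189)
10^1024 ≡ 141^2 = 19881 ≡ 857 (mod 1189)
1188 = 1024 + 128 + 32 + 4 in binary powers of 2.
So 10^1188 ≡ 857 · 16 · 633 · 488 ≡ 426 (mod 1189).
Since 426 ≠ 1, base 10 is a Fermat witness: 1189 is composite.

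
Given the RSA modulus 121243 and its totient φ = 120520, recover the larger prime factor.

461

φ(n) = (p−1)(q−1) = n − (p+q) + 1, so p + q = 121243 − 120520 + 1 = 724.
p and q are the roots of t² − 724t + 121243 = 0.
Discriminant: 724² − 4·121243 = 524176 − 484972 = 39204; √39204 = 198.
q = (724 − 198)/2 = 263, p = (724 + 198)/2 = 461.
Check: 263 · 461 = 121243.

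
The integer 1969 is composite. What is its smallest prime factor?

11

1969 is odd.
Digit sum 25, not divisible by 3.
Ends in 9: not divisible by 5.
7: 1969 = 7·281 + 2
11: 1969 = 11·179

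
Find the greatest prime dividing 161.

23

161 = 7 · 23
23 is prime.
So 161 = 7 · 23; the largest prime factor is 23.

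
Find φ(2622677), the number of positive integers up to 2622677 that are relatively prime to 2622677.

2564352

Factor: 2622677 = 107 · 127 · 193.
φ(2622677) = (107−1) · (127−1) · (193−1) = 106 · 126 · 192 = 2564352.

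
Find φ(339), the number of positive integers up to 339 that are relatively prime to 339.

224

Factor: 339 = 3 · 113.
φ(339) = (3−1) · (113−1) = 2 · 112 = 224.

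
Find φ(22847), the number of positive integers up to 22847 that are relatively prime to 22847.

Factor: 22847 = 11 · 31 · 67.
φ(22847) = (11−1) · (31−1) · (67−1) = 10 · 30 · 66 = 19800.

19800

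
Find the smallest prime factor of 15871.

59

15871 is odd.
Digit sum 22, not divisible by 3.
Ends in 1: not divisible by 5.
7: 15871 = 7·2267 + 2
11: 15871 = 11·1442 + 9
13: 15871 = 13·1220 + 11
17: 15871 = 17·933 + 10
19: 15871 = 19·835 + 6
23: 15871 = 23·690 + 1
29: 15871 = 29·547 + 8
31: 15871 = 31·511 + 30
37: 15871 = 37·428 + 35
41: 15871 = 41·387 + 4
43: 15871 = 43·369 + 4
47: 15871 = 47·337 + 32
53: 15871 = 53·299 + 24
59: 15871 = 59·269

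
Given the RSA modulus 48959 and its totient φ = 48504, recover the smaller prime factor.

φ(n) = (p−1)(q−1) = n − (p+q) + 1, so p + q = 48959 − 48504 + 1 = 456.
p and q are the roots of t² − 456t + 48959 = 0.
Discriminant: 456² − 4·48959 = 207936 − 195836 = 12100; √12100 = 110.
q = (456 − 110)/2 = 173, p = (456 + 110)/2 = 283.
Check: 173 · 283 = 48959.

173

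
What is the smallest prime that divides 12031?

12031 is odd.
Digit sum 7, not divisible by 3.
Ends in 1: not divisible by 5.
7: 12031 = 7·1718 + 5
11: 12031 = 11·1093 + 8
13: 12031 = 13·925 + 6
17: 12031 = 17·707 + 12
19: 12031 = 19·633 + 4
23: 12031 = 23·523 + 2
29: 12031 = 29·414 + 25
31: 12031 = 31·388 + 3
37: 12031 = 37·325 + 6
41: 12031 = 41·293 + 18
43: 12031 = 43·279 + 34
47: 12031 = 47·255 + 46
53: 12031 = 53·227

53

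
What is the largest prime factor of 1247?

1247 = 29 · 43
43 is prime.
So 1247 = 29 · 43; the largest prime factor is 43.

43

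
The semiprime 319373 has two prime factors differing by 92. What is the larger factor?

613

Since p = q + 92, we have 319373 = q(q + 92), so q² + 92q − 319373 = 0.
Discriminant: 92² + 4·319373 = 8464 + 1277492 = 1285956; √1285956 = 1134.
q = (−92 + 1134)/2 = 521, and p = q + 92 = 613.
Check: 521 · 613 = 319373.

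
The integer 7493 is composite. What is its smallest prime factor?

7493 is odd.
Digit sum 23, not divisible by 3.
Ends in 3: not divisible by 5.
7: 7493 = 7·1070 + 3
11: 7493 = 11·681 + 2
13: 7493 = 13·576 + 5
17: 7493 = 17·440 + 13
19: 7493 = 19·394 + 7
23: 7493 = 23·325 + 18
29: 7493 = 29·258 + 11
31: 7493 = 31·241 + 22
37: 7493 = 37·202 + 19
41: 7493 = 41·182 + 31
43: 7493 = 43·174 + 11
47: 7493 = 47·159 + 20
53: 7493 = 53·141 + 20
59: 7493 = 59·127

59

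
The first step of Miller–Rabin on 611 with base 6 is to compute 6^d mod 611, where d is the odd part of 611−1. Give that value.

611 − 1 = 610 = 2^1 · 305, so d = 305.
6^1 ≡ 6 (mod 611)
6^2 ≡ 6^2 = 36 ≡ 36 (mod 611)
6^4 ≡ 36^2 = 1296 ≡ 74 (mod 611)
6^8 ≡ 74^2 = 5476 ≡ 588 (mod 611)
6^16 ≡ 588^2 = 345744 ≡ 529 (mod 611)
6^32 ≡ 529^2 = 279841 ≡ 3 (mod 611)
6^64 ≡ 3^2 = 9 ≡ 9 (mod 611)
6^128 ≡ 9^2 = 81 ≡ 81 (mod 611)
6^256 ≡ 81^2 = 6561 ≡ 451 (mod 611)
305 = 256 + 32 + 16 + 1 in binary powers of 2.
So 6^305 ≡ 451 · 3 · 529 · 6 ≡ 314 (mod 611).
Squaring chain: 314; never reaches −1, so base 6 is a Miller–Rabin witness that 611 is composite.

314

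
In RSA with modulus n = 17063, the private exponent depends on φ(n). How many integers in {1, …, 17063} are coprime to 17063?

Factor: 17063 = 113 · 151.
φ(17063) = (113−1) · (151−1) = 112 · 150 = 16800.

16800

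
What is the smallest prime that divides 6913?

6913 is odd.
Digit sum 19, not divisible by 3.
Ends in 3: not divisible by 5.
7: 6913 = 7·987 + 4
11: 6913 = 11·628 + 5
13: 6913 = 13·531 + 10
17: 6913 = 17·406 + 11
19: 6913 = 19·363 + 16
23: 6913 = 23·300 + 13
29: 6913 = 29·238 + 11
31: 6913 = 31·223

31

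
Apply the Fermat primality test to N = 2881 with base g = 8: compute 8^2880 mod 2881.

8^1 ≡ 8 (mod 2881)
8^2 ≡ 8^2 = 64 ≡ 64 (mod 2881)
8^4 ≡ 64^2 = 4096 ≡ 1215 (mod 2881)
8^8 ≡ 1215^2 = 1476225 ≡ 1153 (mod 2881)
8^16 ≡ 1153^2 = 1329409 ≡ 1268 (mod 2881)
8^32 ≡ 1268^2 = 1607824 ≡ 226 (mod 2881)
8^64 ≡ 226^2 = 51076 ≡ 2099 (mod 2881)
8^128 ≡ 2099^2 = 4405801 ≡ 752 (mod 2881)
8^256 ≡ 752^2 = 565504 ≡ 828 (mod 2881)
8^512 ≡ 828^2 = 685584 ≡ 2787 (mod 2881)
8^1024 ≡ 2787^2 = 7767369 ≡ 193 (mod 2881)
8^2048 ≡ 193^2 = 37249 ≡ 2677 (mod 2881)
2880 = 2048 + 512 + 256 + 64 in binary powers of 2.
So 8^2880 ≡ 2677 · 2787 · 828 · 2099 ≡ 692 (mod 2881).
Since 692 ≠ 1, base 8 is a Fermat witness: 2881 is composite.

692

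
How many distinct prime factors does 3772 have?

3

3772 = 2^2 · 943
943 = 23 · 41
3772 = 2^2 · 23 · 41, which has 3 distinct prime factors.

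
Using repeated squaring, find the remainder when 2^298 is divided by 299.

140

2^1 ≡ 2 (mod 299)
2^2 ≡ 2^2 = 4 ≡ 4 (mod 299)
2^4 ≡ 4^2 = 16 ≡ 16 (mod 299)
2^8 ≡ 16^2 = 256 ≡ 256 (mod 299)
2^16 ≡ 256^2 = 65536 ≡ 55 (mod 299)
2^32 ≡ 55^2 = 3025 ≡ 35 (mod 299)
2^64 ≡ 35^2 = 1225 ≡ 29 (mod 299)
2^128 ≡ 29^2 = 841 ≡ 243 (mod 299)
2^256 ≡ 243^2 = 59049 ≡ 146 (mod 299)
298 = 256 + 32 + 8 + 2 in binary powers of 2.
So 2^298 ≡ 146 · 35 · 256 · 4 ≡ 140 (mod 299).
Since 140 ≠ 1, base 2 is a Fermat witness: 299 is composite.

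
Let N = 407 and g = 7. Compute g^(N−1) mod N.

81

7^1 ≡ 7 (mod 407)
7^2 ≡ 7^2 = 49 ≡ 49 (mod 407)
7^4 ≡ 49^2 = 2401 ≡ 366 (mod 407)
7^8 ≡ 366^2 = 133956 ≡ 53 (mod 407)
7^16 ≡ 53^2 = 2809 ≡ 367 (mod 407)
7^32 ≡ 367^2 = 134689 ≡ 379 (mod 407)
7^64 ≡ 379^2 = 143641 ≡ 377 (mod 407)
7^128 ≡ 377^2 = 142129 ≡ 86 (mod 407)
7^256 ≡ 86^2 = 7396 ≡ 70 (mod 407)
406 = 256 + 128 + 16 + 4 + 2 in binary powers of 2.
So 7^406 ≡ 70 · 86 · 367 · 366 · 49 ≡ 81 (mod 407).
Since 81 ≠ 1, base 7 is a Fermat witness: 407 is composite.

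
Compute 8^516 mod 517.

410

8^1 ≡ 8 (mod 517)
8^2 ≡ 8^2 = 64 ≡ 64 (mod 517)
8^4 ≡ 64^2 = 4096 ≡ 477 (mod 517)
8^8 ≡ 477^2 = 227529 ≡ 49 (mod 517)
8^16 ≡ 49^2 = 2401 ≡ 333 (mod 517)
8^32 ≡ 333^2 = 110889 ≡ 251 (mod 517)
8^64 ≡ 251^2 = 63001 ≡ 444 (mod 517)
8^128 ≡ 444^2 = 197136 ≡ 159 (mod 517)
8^256 ≡ 159^2 = 25281 ≡ 465 (mod 517)
8^512 ≡ 465^2 = 216225 ≡ 119 (mod 517)
516 = 512 + 4 in binary powers of 2.
So 8^516 ≡ 119 · 477 ≡ 410 (mod 517).
Since 410 ≠ 1, base 8 is a Fermat witness: 517 is composite.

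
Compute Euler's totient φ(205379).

Factor: 205379 = 59^3.
φ(205379) = 59^2·(59−1) = 201898.

201898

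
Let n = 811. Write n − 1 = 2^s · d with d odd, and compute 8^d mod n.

811 − 1 = 810 = 2^1 · 405, so d = 405.
8^1 ≡ 8 (mod 811)
8^2 ≡ 8^2 = 64 ≡ 64 (mod 811)
8^4 ≡ 64^2 = 4096 ≡ 41 (mod 811)
8^8 ≡ 41^2 = 1681 ≡ 59 (mod 811)
8^16 ≡ 59^2 = 3481 ≡ 237 (mod 811)
8^32 ≡ 237^2 = 56169 ≡ 210 (mod 811)
8^64 ≡ 210^2 = 44100 ≡ 306 (mod 811)
8^128 ≡ 306^2 = 93636 ≡ 371 (mod 811)
8^256 ≡ 371^2 = 137641 ≡ 582 (mod 811)
405 = 256 + 128 + 16 + 4 + 1 in binary powers of 2.
So 8^405 ≡ 582 · 371 · 237 · 41 · 8 ≡ 810 (mod 811).
Since 8^d ≡ 810 (mod 811), base 8 does not prove 811 composite.

810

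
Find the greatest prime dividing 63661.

63661 = 13 · 4897
4897 = 59 · 83
83 is prime.
So 63661 = 13 · 59 · 83; the largest prime factor is 83.

83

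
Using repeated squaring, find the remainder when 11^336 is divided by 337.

1

11^1 ≡ 11 (mod 337)
11^2 ≡ 11^2 = 121 ≡ 121 (mod 337)
11^4 ≡ 121^2 = 14641 ≡ 150 (mod 337)
11^8 ≡ 150^2 = 22500 ≡ 258 (mod 337)
11^16 ≡ 258^2 = 66564 ≡ 175 (mod 337)
11^32 ≡ 175^2 = 30625 ≡ 295 (mod 337)
11^64 ≡ 295^2 = 87025 ≡ 79 (mod 337)
11^128 ≡ 79^2 = 6241 ≡ 175 (mod 337)
11^256 ≡ 175^2 = 30625 ≡ 295 (mod 337)
336 = 256 + 64 + 16 in binary powers of 2.
So 11^336 ≡ 295 · 79 · 175 ≡ 1 (mod 337).
Since the result is 1, base 11 gives no evidence that 337 is composite.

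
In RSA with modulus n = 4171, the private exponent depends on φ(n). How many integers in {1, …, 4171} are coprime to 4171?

4032

Factor: 4171 = 43 · 97.
φ(4171) = (43−1) · (97−1) = 42 · 96 = 4032.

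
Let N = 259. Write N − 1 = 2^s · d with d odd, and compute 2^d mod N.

29

259 − 1 = 258 = 2^1 · 129, so d = 129.
2^1 ≡ 2 (mod 259)
2^2 ≡ 2^2 = 4 ≡ 4 (mod 259)
2^4 ≡ 4^2 = 16 ≡ 16 (mod 259)
2^8 ≡ 16^2 = 256 ≡ 256 (mod 259)
2^16 ≡ 256^2 = 65536 ≡ 9 (mod 259)
2^32 ≡ 9^2 = 81 ≡ 81 (mod 259)
2^64 ≡ 81^2 = 6561 ≡ 86 (mod 259)
2^128 ≡ 86^2 = 7396 ≡ 144 (mod 259)
129 = 128 + 1 in binary powers of 2.
So 2^129 ≡ 144 · 2 ≡ 29 (mod 259).
Squaring chain: 29; never reaches −1, so base 2 is a Miller–Rabin witness that 259 is composite.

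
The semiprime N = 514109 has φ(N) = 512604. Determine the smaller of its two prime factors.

φ(n) = (p−1)(q−1) = n − (p+q) + 1, so p + q = 514109 − 512604 + 1 = 1506.
p and q are the roots of t² − 1506t + 514109 = 0.
Discriminant: 1506² − 4·514109 = 2268036 − 2056436 = 211600; √211600 = 460.
q = (1506 − 460)/2 = 523, p = (1506 + 460)/2 = 983.
Check: 523 · 983 = 514109.

523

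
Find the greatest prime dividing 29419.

73

29419 = 13 · 2263
2263 = 31 · 73
73 is prime.
So 29419 = 13 · 31 · 73; the largest prime factor is 73.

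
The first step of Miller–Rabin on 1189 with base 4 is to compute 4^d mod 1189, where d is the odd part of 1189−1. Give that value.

1050

1189 − 1 = 1188 = 2^2 · 297, so d = 297.
4^1 ≡ 4 (mod 1189)
4^2 ≡ 4^2 = 16 ≡ 16 (mod 1189)
4^4 ≡ 16^2 = 256 ≡ 256 (mod 1189)
4^8 ≡ 256^2 = 65536 ≡ 141 (mod 1189)
4^16 ≡ 141^2 = 19881 ≡ 857 (mod 1189)
4^32 ≡ 857^2 = 734449 ≡ 836 (mod 1189)
4^64 ≡ 836^2 = 698896 ≡ 953 (mod 1189)
4^128 ≡ 953^2 = 908209 ≡ 1002 (mod 1189)
4^256 ≡ 1002^2 = 1004004 ≡ 488 (mod 1189)
297 = 256 + 32 + 8 + 1 in binary powers of 2.
So 4^297 ≡ 488 · 836 · 141 · 4 ≡ 1050 (mod 1189).
Squaring chain: 1050 → 297; never reaches −1, so base 4 is a Miller–Rabin witness that 1189 is composite.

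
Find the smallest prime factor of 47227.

83

47227 is odd.
Digit sum 22, not divisible by 3.
Ends in 7: not divisible by 5.
7: 47227 = 7·6746 + 5
11: 47227 = 11·4293 + 4
13: 47227 = 13·3632 + 11
17: 47227 = 17·2778 + 1
19: 47227 = 19·2485 + 12
23: 47227 = 23·2053 + 8
29: 47227 = 29·1628 + 15
31: 47227 = 31·1523 + 14
37: 47227 = 37·1276 + 15
41: 47227 = 41·1151 + 36
43: 47227 = 43·1098 + 13
47: 47227 = 47·1004 + 39
53: 47227 = 53·891 + 4
59: 47227 = 59·800 + 27
61: 47227 = 61·774 + 13
67: 47227 = 67·704 + 59
71: 47227 = 71·665 + 12
73: 47227 = 73·646 + 69
79: 47227 = 79·597 + 64
83: 47227 = 83·569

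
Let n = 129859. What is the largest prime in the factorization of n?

71

129859 = 31 · 4189
4189 = 59 · 71
71 is prime.
So 129859 = 31 · 59 · 71; the largest prime factor is 71.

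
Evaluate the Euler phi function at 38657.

35280

Factor: 38657 = 29 · 31 · 43.
φ(38657) = (29−1) · (31−1) · (43−1) = 28 · 30 · 42 = 35280.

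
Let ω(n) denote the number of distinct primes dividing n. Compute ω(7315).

7315 = 5 · 1463
1463 = 7 · 209
209 = 11 · 19
7315 = 5 · 7 · 11 · 19, which has 4 distinct prime factors.

4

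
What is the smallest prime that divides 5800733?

79

5800733 is odd.
Digit sum 26, not divisible by 3.
Ends in 3: not divisible by 5.
7: 5800733 = 7·828676 + 1
11: 5800733 = 11·527339 + 4
13: 5800733 = 13·446210 + 3
17: 5800733 = 17·341219 + 10
19: 5800733 = 19·305301 + 14
23: 5800733 = 23·252205 + 18
29: 5800733 = 29·200025 + 8
31: 5800733 = 31·187120 + 13
37: 5800733 = 37·156776 + 21
41: 5800733 = 41·141481 + 12
43: 5800733 = 43·134900 + 33
47: 5800733 = 47·123419 + 40
53: 5800733 = 53·109447 + 42
59: 5800733 = 59·98317 + 30
61: 5800733 = 61·95093 + 60
67: 5800733 = 67·86578 + 7
71: 5800733 = 71·81700 + 33
73: 5800733 = 73·79462 + 7
79: 5800733 = 79·73427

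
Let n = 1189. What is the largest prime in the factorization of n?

1189 = 29 · 41
41 is prime.
So 1189 = 29 · 41; the largest prime factor is 41.

41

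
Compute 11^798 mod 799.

11^1 ≡ 11 (mod 799)
11^2 ≡ 11^2 = 121 ≡ 121 (mod 799)
11^4 ≡ 121^2 = 14641 ≡ 259 (mod 799)
11^8 ≡ 259^2 = 67081 ≡ 764 (mod 799)
11^16 ≡ 764^2 = 583696 ≡ 426 (mod 799)
11^32 ≡ 426^2 = 181476 ≡ 103 (mod 799)
11^64 ≡ 103^2 = 10609 ≡ 222 (mod 799)
11^128 ≡ 222^2 = 49284 ≡ 545 (mod 799)
11^256 ≡ 545^2 = 297025 ≡ 596 (mod 799)
11^512 ≡ 596^2 = 355216 ≡ 460 (mod 799)
798 = 512 + 256 + 16 + 8 + 4 + 2 in binary powers of 2.
So 11^798 ≡ 460 · 596 · 426 · 764 · 259 · 121 ≡ 332 (mod 799).
Since 332 ≠ 1, base 11 is a Fermat witness: 799 is composite.

332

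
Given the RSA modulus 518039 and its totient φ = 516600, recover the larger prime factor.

φ(n) = (p−1)(q−1) = n − (p+q) + 1, so p + q = 518039 − 516600 + 1 = 1440.
p and q are the roots of t² − 1440t + 518039 = 0.
Discriminant: 1440² − 4·518039 = 2073600 − 2072156 = 1444; √1444 = 38.
q = (1440 − 38)/2 = 701, p = (1440 + 38)/2 = 739.
Check: 701 · 739 = 518039.

739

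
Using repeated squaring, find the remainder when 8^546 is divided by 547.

8^1 ≡ 8 (mod 547)
8^2 ≡ 8^2 = 64 ≡ 64 (mod 547)
8^4 ≡ 64^2 = 4096 ≡ 267 (mod 547)
8^8 ≡ 267^2 = 71289 ≡ 179 (mod 547)
8^16 ≡ 179^2 = 32041 ≡ 315 (mod 547)
8^32 ≡ 315^2 = 99225 ≡ 218 (mod 547)
8^64 ≡ 218^2 = 47524 ≡ 482 (mod 547)
8^128 ≡ 482^2 = 232324 ≡ 396 (mod 547)
8^256 ≡ 396^2 = 156816 ≡ 374 (mod 547)
8^512 ≡ 374^2 = 139876 ≡ 391 (mod 547)
546 = 512 + 32 + 2 in binary powers of 2.
So 8^546 ≡ 391 · 218 · 64 ≡ 1 (mod 547).
Since the result is 1, base 8 gives no evidence that 547 is composite.

1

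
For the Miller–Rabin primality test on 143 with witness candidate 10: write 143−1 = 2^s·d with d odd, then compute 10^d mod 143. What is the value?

43

143 − 1 = 142 = 2^1 · 71, so d = 71.
10^1 ≡ 10 (mod 143)
10^2 ≡ 10^2 = 100 ≡ 100 (mod 143)
10^4 ≡ 100^2 = 10000 ≡ 133 (mod 143)
10^8 ≡ 133^2 = 17689 ≡ 100 (mod 143)
10^16 ≡ 100^2 = 10000 ≡ 133 (mod 143)
10^32 ≡ 133^2 = 17689 ≡ 100 (mod 143)
10^64 ≡ 100^2 = 10000 ≡ 133 (mod 143)
71 = 64 + 4 + 2 + 1 in binary powers of 2.
So 10^71 ≡ 133 · 133 · 100 · 10 ≡ 43 (mod 143).
Squaring chain: 43; never reaches −1, so base 10 is a Miller–Rabin witness that 143 is composite.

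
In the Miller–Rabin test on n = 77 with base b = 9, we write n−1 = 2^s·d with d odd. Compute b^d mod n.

16

77 − 1 = 76 = 2^2 · 19, so d = 19.
9^1 ≡ 9 (mod 77)
9^2 ≡ 9^2 = 81 ≡ 4 (mod 77)
9^4 ≡ 4^2 = 16 ≡ 16 (mod 77)
9^8 ≡ 16^2 = 256 ≡ 25 (mod 77)
9^16 ≡ 25^2 = 625 ≡ 9 (mod 77)
19 = 16 + 2 + 1 in binary powers of 2.
So 9^19 ≡ 9 · 4 · 9 ≡ 16 (mod 77).
Squaring chain: 16 → 25; never reaches −1, so base 9 is a Miller–Rabin witness that 77 is composite.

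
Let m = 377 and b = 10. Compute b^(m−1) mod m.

107

10^1 ≡ 10 (mod 377)
10^2 ≡ 10^2 = 100 ≡ 100 (mod 377)
10^4 ≡ 100^2 = 10000 ≡ 198 (mod 377)
10^8 ≡ 198^2 = 39204 ≡ 373 (mod 377)
10^16 ≡ 373^2 = 139129 ≡ 16 (mod 377)
10^32 ≡ 16^2 = 256 ≡ 256 (mod 377)
10^64 ≡ 256^2 = 65536 ≡ 315 (mod 377)
10^128 ≡ 315^2 = 99225 ≡ 74 (mod 377)
10^256 ≡ 74^2 = 5476 ≡ 198 (mod 377)
376 = 256 + 64 + 32 + 16 + 8 in binary powers of 2.
So 10^376 ≡ 198 · 315 · 256 · 16 · 373 ≡ 107 (mod 377).
Since 107 ≠ 1, base 10 is a Fermat witness: 377 is composite.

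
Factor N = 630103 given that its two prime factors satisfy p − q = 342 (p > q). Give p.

983

Since p = q + 342, we have 630103 = q(q + 342), so q² + 342q − 630103 = 0.
Discriminant: 342² + 4·630103 = 116964 + 2520412 = 2637376; √2637376 = 1624.
q = (−342 + 1624)/2 = 641, and p = q + 342 = 983.
Check: 641 · 983 = 630103.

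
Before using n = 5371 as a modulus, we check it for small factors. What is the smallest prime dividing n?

5371 is odd.
Digit sum 16, not divisible by 3.
Ends in 1: not divisible by 5.
7: 5371 = 7·767 + 2
11: 5371 = 11·488 + 3
13: 5371 = 13·413 + 2
17: 5371 = 17·315 + 16
19: 5371 = 19·282 + 13
23: 5371 = 23·233 + 12
29: 5371 = 29·185 + 6
31: 5371 = 31·173 + 8
37: 5371 = 37·145 + 6
41: 5371 = 41·131

41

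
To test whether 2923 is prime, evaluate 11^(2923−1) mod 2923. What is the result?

2258

11^1 ≡ 11 (mod 2923)
11^2 ≡ 11^2 = 121 ≡ 121 (mod 2923)
11^4 ≡ 121^2 = 14641 ≡ 26 (mod 2923)
11^8 ≡ 26^2 = 676 ≡ 676 (mod 2923)
11^16 ≡ 676^2 = 456976 ≡ 988 (mod 2923)
11^32 ≡ 988^2 = 976144 ≡ 2785 (mod 2923)
11^64 ≡ 2785^2 = 7756225 ≡ 1506 (mod 2923)
11^128 ≡ 1506^2 = 2268036 ≡ 2711 (mod 2923)
11^256 ≡ 2711^2 = 7349521 ≡ 1099 (mod 2923)
11^512 ≡ 1099^2 = 1207801 ≡ 602 (mod 2923)
11^1024 ≡ 602^2 = 362404 ≡ 2875 (mod 2923)
11^2048 ≡ 2875^2 = 8265625 ≡ 2304 (mod 2923)
2922 = 2048 + 512 + 256 + 64 + 32 + 8 + 2 in binary powers of 2.
So 11^2922 ≡ 2304 · 602 · 1099 · 1506 · 2785 · 676 · 121 ≡ 2258 (mod 2923).
Since 2258 ≠ 1, base 11 is a Fermat witness: 2923 is composite.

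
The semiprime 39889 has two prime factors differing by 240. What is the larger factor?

Since p = q + 240, we have 39889 = q(q + 240), so q² + 240q − 39889 = 0.
Discriminant: 240² + 4·39889 = 57600 + 159556 = 217156; √217156 = 466.
q = (−240 + 466)/2 = 113, and p = q + 240 = 353.
Check: 113 · 353 = 39889.

353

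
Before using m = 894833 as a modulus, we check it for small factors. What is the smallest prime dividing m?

47

894833 is odd.
Digit sum 35, not divisible by 3.
Ends in 3: not divisible by 5.
7: 894833 = 7·127833 + 2
11: 894833 = 11·81348 + 5
13: 894833 = 13·68833 + 4
17: 894833 = 17·52637 + 4
19: 894833 = 19·47096 + 9
23: 894833 = 23·38905 + 18
29: 894833 = 29·30856 + 9
31: 894833 = 31·28865 + 18
37: 894833 = 37·24184 + 25
41: 894833 = 41·21825 + 8
43: 894833 = 43·20810 + 3
47: 894833 = 47·19039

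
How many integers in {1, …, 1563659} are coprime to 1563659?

1516320

Factor: 1563659 = 53 · 163 · 181.
φ(1563659) = (53−1) · (163−1) · (181−1) = 52 · 162 · 180 = 1516320.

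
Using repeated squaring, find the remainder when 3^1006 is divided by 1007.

3^1 ≡ 3 (mod 1007)
3^2 ≡ 3^2 = 9 ≡ 9 (mod 1007)
3^4 ≡ 9^2 = 81 ≡ 81 (mod 1007)
3^8 ≡ 81^2 = 6561 ≡ 519 (mod 1007)
3^16 ≡ 519^2 = 269361 ≡ 492 (mod 1007)
3^32 ≡ 492^2 = 242064 ≡ 384 (mod 1007)
3^64 ≡ 384^2 = 147456 ≡ 434 (mod 1007)
3^128 ≡ 434^2 = 188356 ≡ 47 (mod 1007)
3^256 ≡ 47^2 = 2209 ≡ 195 (mod 1007)
3^512 ≡ 195^2 = 38025 ≡ 766 (mod 1007)
1006 = 512 + 256 + 128 + 64 + 32 + 8 + 4 + 2 in binary powers of 2.
So 3^1006 ≡ 766 · 195 · 47 · 434 · 384 · 519 · 81 · 9 ≡ 188 (mod 1007).
Since 188 ≠ 1, base 3 is a Fermat witness: 1007 is composite.

188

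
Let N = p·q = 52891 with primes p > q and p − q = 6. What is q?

227

Since p = q + 6, we have 52891 = q(q + 6), so q² + 6q − 52891 = 0.
Discriminant: 6² + 4·52891 = 36 + 211564 = 211600; √211600 = 460.
q = (−6 + 460)/2 = 227, and p = q + 6 = 233.
Check: 227 · 233 = 52891.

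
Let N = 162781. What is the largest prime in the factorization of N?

162781 = 31 · 5251
5251 = 59 · 89
89 is prime.
So 162781 = 31 · 59 · 89; the largest prime factor is 89.

89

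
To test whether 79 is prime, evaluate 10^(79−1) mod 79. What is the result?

1

10^1 ≡ 10 (mod 79)
10^2 ≡ 10^2 = 100 ≡ 21 (mod 79)
10^4 ≡ 21^2 = 441 ≡ 46 (mod 79)
10^8 ≡ 46^2 = 2116 ≡ 62 (mod 79)
10^16 ≡ 62^2 = 3844 ≡ 52 (mod 79)
10^32 ≡ 52^2 = 2704 ≡ 18 (mod 79)
10^64 ≡ 18^2 = 324 ≡ 8 (mod 79)
78 = 64 + 8 + 4 + 2 in binary powers of 2.
So 10^78 ≡ 8 · 62 · 46 · 21 ≡ 1 (mod 79).
Since the result is 1, base 10 gives no evidence that 79 is composite.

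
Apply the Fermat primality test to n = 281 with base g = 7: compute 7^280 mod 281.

1

7^1 ≡ 7 (mod 281)
7^2 ≡ 7^2 = 49 ≡ 49 (mod 281)
7^4 ≡ 49^2 = 2401 ≡ 153 (mod 281)
7^8 ≡ 153^2 = 23409 ≡ 86 (mod 281)
7^16 ≡ 86^2 = 7396 ≡ 90 (mod 281)
7^32 ≡ 90^2 = 8100 ≡ 232 (mod 281)
7^64 ≡ 232^2 = 53824 ≡ 153 (mod 281)
7^128 ≡ 153^2 = 23409 ≡ 86 (mod 281)
7^256 ≡ 86^2 = 7396 ≡ 90 (mod 281)
280 = 256 + 16 + 8 in binary powers of 2.
So 7^280 ≡ 90 · 90 · 86 ≡ 1 (mod 281).
Since the result is 1, base 7 gives no evidence that 281 is composite.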